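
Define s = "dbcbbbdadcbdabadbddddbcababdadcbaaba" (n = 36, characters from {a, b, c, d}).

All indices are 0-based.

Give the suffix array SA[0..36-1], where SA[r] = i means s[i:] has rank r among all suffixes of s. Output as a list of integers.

rank→(start, suffix):
  0 → (35, 'a')
  1 → (32, 'aaba')
  2 → (33, 'aba')
  3 → (23, 'ababdadcbaaba')
  4 → (12, 'abadbddddbcababdadcbaaba')
  5 → (25, 'abdadcbaaba')
  6 → (14, 'adbddddbcababdadcbaaba')
  7 → (28, 'adcbaaba')
  8 → (7, 'adcbdabadbddddbcababdadcbaaba')
  9 → (34, 'ba')
  10 → (31, 'baaba')
  11 → (24, 'babdadcbaaba')
  12 → (13, 'badbddddbcababdadcbaaba')
  13 → (3, 'bbbdadcbdabadbddddbcababdadcbaaba')
  14 → (4, 'bbdadcbdabadbddddbcababdadcbaaba')
  15 → (21, 'bcababdadcbaaba')
  16 → (1, 'bcbbbdadcbdabadbddddbcababdadcbaaba')
  17 → (10, 'bdabadbddddbcababdadcbaaba')
  18 → (26, 'bdadcbaaba')
  19 → (5, 'bdadcbdabadbddddbcababdadcbaaba')
  20 → (16, 'bddddbcababdadcbaaba')
  21 → (22, 'cababdadcbaaba')
  22 → (30, 'cbaaba')
  23 → (2, 'cbbbdadcbdabadbddddbcababdadcbaaba')
  24 → (9, 'cbdabadbddddbcababdadcbaaba')
  25 → (11, 'dabadbddddbcababdadcbaaba')
  26 → (27, 'dadcbaaba')
  27 → (6, 'dadcbdabadbddddbcababdadcbaaba')
  28 → (20, 'dbcababdadcbaaba')
  29 → (0, 'dbcbbbdadcbdabadbddddbcababdadcbaaba')
  30 → (15, 'dbddddbcababdadcbaaba')
  31 → (29, 'dcbaaba')
  32 → (8, 'dcbdabadbddddbcababdadcbaaba')
  33 → (19, 'ddbcababdadcbaaba')
  34 → (18, 'dddbcababdadcbaaba')
  35 → (17, 'ddddbcababdadcbaaba')

[35, 32, 33, 23, 12, 25, 14, 28, 7, 34, 31, 24, 13, 3, 4, 21, 1, 10, 26, 5, 16, 22, 30, 2, 9, 11, 27, 6, 20, 0, 15, 29, 8, 19, 18, 17]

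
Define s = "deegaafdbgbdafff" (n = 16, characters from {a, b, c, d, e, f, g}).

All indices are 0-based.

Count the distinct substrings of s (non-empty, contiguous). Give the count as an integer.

124

rank | idx | suffix
   0 |   4 | aafdbgbdafff
   1 |   5 | afdbgbdafff
   2 |  12 | afff
   3 |  10 | bdafff
   4 |   8 | bgbdafff
   5 |  11 | dafff
   6 |   7 | dbgbdafff
   7 |   0 | deegaafdbgbdafff
   8 |   1 | eegaafdbgbdafff
   9 |   2 | egaafdbgbdafff
  10 |  15 | f
  11 |   6 | fdbgbdafff
  12 |  14 | ff
  13 |  13 | fff
  14 |   3 | gaafdbgbdafff
  15 |   9 | gbdafff

SA = [4, 5, 12, 10, 8, 11, 7, 0, 1, 2, 15, 6, 14, 13, 3, 9]
i: (SA[i-1],SA[i]) lcp shared
  1: (4,5) 1 'a'
  2: (5,12) 2 'af'
  3: (12,10) 0 ''
  4: (10,8) 1 'b'
  5: (8,11) 0 ''
  6: (11,7) 1 'd'
  7: (7,0) 1 'd'
  8: (0,1) 0 ''
  9: (1,2) 1 'e'
  10: (2,15) 0 ''
  11: (15,6) 1 'f'
  12: (6,14) 1 'f'
  13: (14,13) 2 'ff'
  14: (13,3) 0 ''
  15: (3,9) 1 'g'

n(n+1)/2 = 16·17/2 = 136
Σ LCP = 0 + 1 + 2 + 0 + 1 + 0 + 1 + 1 + 0 + 1 + 0 + 1 + 1 + 2 + 0 + 1 = 12
distinct = 136 − 12 = 124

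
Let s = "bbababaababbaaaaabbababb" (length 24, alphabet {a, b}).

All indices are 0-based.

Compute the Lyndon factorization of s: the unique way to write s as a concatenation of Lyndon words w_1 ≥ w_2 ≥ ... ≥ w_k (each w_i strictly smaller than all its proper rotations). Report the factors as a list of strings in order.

emit factor 1: 'b' (i=0, period=1)
emit factor 2: 'b' (i=1, period=1)
emit factor 3: 'ab' (i=2, period=2)
emit factor 4: 'ab' (i=4, period=2)
emit factor 5: 'aababb' (i=6, period=6)
emit factor 6: 'aaaaabbababb' (i=12, period=12)

["b", "b", "ab", "ab", "aababb", "aaaaabbababb"]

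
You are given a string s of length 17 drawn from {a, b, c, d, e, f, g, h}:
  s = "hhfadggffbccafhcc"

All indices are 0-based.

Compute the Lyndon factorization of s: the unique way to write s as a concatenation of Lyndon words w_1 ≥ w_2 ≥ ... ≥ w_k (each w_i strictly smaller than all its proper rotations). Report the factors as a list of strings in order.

emit factor 1: 'h' (i=0, period=1)
emit factor 2: 'h' (i=1, period=1)
emit factor 3: 'f' (i=2, period=1)
emit factor 4: 'adggffbccafhcc' (i=3, period=14)

["h", "h", "f", "adggffbccafhcc"]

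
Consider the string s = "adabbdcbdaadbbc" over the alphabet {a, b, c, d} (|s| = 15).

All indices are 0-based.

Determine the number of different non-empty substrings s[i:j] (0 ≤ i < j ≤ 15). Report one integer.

rank | idx | suffix
   0 |   9 | aadbbc
   1 |   2 | abbdcbdaadbbc
   2 |   0 | adabbdcbdaadbbc
   3 |  10 | adbbc
   4 |  12 | bbc
   5 |   3 | bbdcbdaadbbc
   6 |  13 | bc
   7 |   7 | bdaadbbc
   8 |   4 | bdcbdaadbbc
   9 |  14 | c
  10 |   6 | cbdaadbbc
  11 |   8 | daadbbc
  12 |   1 | dabbdcbdaadbbc
  13 |  11 | dbbc
  14 |   5 | dcbdaadbbc

SA = [9, 2, 0, 10, 12, 3, 13, 7, 4, 14, 6, 8, 1, 11, 5]
rank  pair      lcp
   1  s[9:],s[2:]  1  'a'
   2  s[2:],s[0:]  1  'a'
   3  s[0:],s[10:]  2  'ad'
   4  s[10:],s[12:]  0  ''
   5  s[12:],s[3:]  2  'bb'
   6  s[3:],s[13:]  1  'b'
   7  s[13:],s[7:]  1  'b'
   8  s[7:],s[4:]  2  'bd'
   9  s[4:],s[14:]  0  ''
  10  s[14:],s[6:]  1  'c'
  11  s[6:],s[8:]  0  ''
  12  s[8:],s[1:]  2  'da'
  13  s[1:],s[11:]  1  'd'
  14  s[11:],s[5:]  1  'd'

n(n+1)/2 = 15·16/2 = 120
Σ LCP = 0 + 1 + 1 + 2 + 0 + 2 + 1 + 1 + 2 + 0 + 1 + 0 + 2 + 1 + 1 = 15
distinct = 120 − 15 = 105

105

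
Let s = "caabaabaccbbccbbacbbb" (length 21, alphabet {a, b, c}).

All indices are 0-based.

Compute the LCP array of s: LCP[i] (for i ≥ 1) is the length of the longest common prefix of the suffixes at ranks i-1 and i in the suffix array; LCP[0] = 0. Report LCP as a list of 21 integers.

[0, 4, 1, 3, 1, 2, 0, 1, 2, 3, 1, 2, 2, 2, 1, 0, 1, 3, 3, 1, 4]

rank→(start, suffix):
  0 → (1, 'aabaabaccbbccbbacbbb')
  1 → (4, 'aabaccbbccbbacbbb')
  2 → (2, 'abaabaccbbccbbacbbb')
  3 → (5, 'abaccbbccbbacbbb')
  4 → (16, 'acbbb')
  5 → (7, 'accbbccbbacbbb')
  6 → (20, 'b')
  7 → (3, 'baabaccbbccbbacbbb')
  8 → (15, 'bacbbb')
  9 → (6, 'baccbbccbbacbbb')
  10 → (19, 'bb')
  11 → (14, 'bbacbbb')
  12 → (18, 'bbb')
  13 → (10, 'bbccbbacbbb')
  14 → (11, 'bccbbacbbb')
  15 → (0, 'caabaabaccbbccbbacbbb')
  16 → (13, 'cbbacbbb')
  17 → (17, 'cbbb')
  18 → (9, 'cbbccbbacbbb')
  19 → (12, 'ccbbacbbb')
  20 → (8, 'ccbbccbbacbbb')

SA = [1, 4, 2, 5, 16, 7, 20, 3, 15, 6, 19, 14, 18, 10, 11, 0, 13, 17, 9, 12, 8]
[i] adj suffixes → lcp
  [1] 1/4 → 4 ('aaba')
  [2] 4/2 → 1 ('a')
  [3] 2/5 → 3 ('aba')
  [4] 5/16 → 1 ('a')
  [5] 16/7 → 2 ('ac')
  [6] 7/20 → 0 ('')
  [7] 20/3 → 1 ('b')
  [8] 3/15 → 2 ('ba')
  [9] 15/6 → 3 ('bac')
  [10] 6/19 → 1 ('b')
  [11] 19/14 → 2 ('bb')
  [12] 14/18 → 2 ('bb')
  [13] 18/10 → 2 ('bb')
  [14] 10/11 → 1 ('b')
  [15] 11/0 → 0 ('')
  [16] 0/13 → 1 ('c')
  [17] 13/17 → 3 ('cbb')
  [18] 17/9 → 3 ('cbb')
  [19] 9/12 → 1 ('c')
  [20] 12/8 → 4 ('ccbb')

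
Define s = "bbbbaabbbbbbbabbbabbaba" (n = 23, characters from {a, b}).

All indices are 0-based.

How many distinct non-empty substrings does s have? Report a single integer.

rank→(start, suffix):
  0 → (22, 'a')
  1 → (4, 'aabbbbbbbabbbabbaba')
  2 → (20, 'aba')
  3 → (17, 'abbaba')
  4 → (13, 'abbbabbaba')
  5 → (5, 'abbbbbbbabbbabbaba')
  6 → (21, 'ba')
  7 → (3, 'baabbbbbbbabbbabbaba')
  8 → (19, 'baba')
  9 → (16, 'babbaba')
  10 → (12, 'babbbabbaba')
  11 → (2, 'bbaabbbbbbbabbbabbaba')
  12 → (18, 'bbaba')
  13 → (15, 'bbabbaba')
  14 → (11, 'bbabbbabbaba')
  15 → (1, 'bbbaabbbbbbbabbbabbaba')
  16 → (14, 'bbbabbaba')
  17 → (10, 'bbbabbbabbaba')
  18 → (0, 'bbbbaabbbbbbbabbbabbaba')
  19 → (9, 'bbbbabbbabbaba')
  20 → (8, 'bbbbbabbbabbaba')
  21 → (7, 'bbbbbbabbbabbaba')
  22 → (6, 'bbbbbbbabbbabbaba')

SA = [22, 4, 20, 17, 13, 5, 21, 3, 19, 16, 12, 2, 18, 15, 11, 1, 14, 10, 0, 9, 8, 7, 6]
rank  pair      lcp
   1  s[22:],s[4:]  1  'a'
   2  s[4:],s[20:]  1  'a'
   3  s[20:],s[17:]  2  'ab'
   4  s[17:],s[13:]  3  'abb'
   5  s[13:],s[5:]  4  'abbb'
   6  s[5:],s[21:]  0  ''
   7  s[21:],s[3:]  2  'ba'
   8  s[3:],s[19:]  2  'ba'
   9  s[19:],s[16:]  3  'bab'
  10  s[16:],s[12:]  4  'babb'
  11  s[12:],s[2:]  1  'b'
  12  s[2:],s[18:]  3  'bba'
  13  s[18:],s[15:]  4  'bbab'
  14  s[15:],s[11:]  5  'bbabb'
  15  s[11:],s[1:]  2  'bb'
  16  s[1:],s[14:]  4  'bbba'
  17  s[14:],s[10:]  6  'bbbabb'
  18  s[10:],s[0:]  3  'bbb'
  19  s[0:],s[9:]  5  'bbbba'
  20  s[9:],s[8:]  4  'bbbb'
  21  s[8:],s[7:]  5  'bbbbb'
  22  s[7:],s[6:]  6  'bbbbbb'

n(n+1)/2 = 23·24/2 = 276
Σ LCP = 0 + 1 + 1 + 2 + 3 + 4 + 0 + 2 + 2 + 3 + 4 + 1 + 3 + 4 + 5 + 2 + 4 + 6 + 3 + 5 + 4 + 5 + 6 = 70
distinct = 276 − 70 = 206

206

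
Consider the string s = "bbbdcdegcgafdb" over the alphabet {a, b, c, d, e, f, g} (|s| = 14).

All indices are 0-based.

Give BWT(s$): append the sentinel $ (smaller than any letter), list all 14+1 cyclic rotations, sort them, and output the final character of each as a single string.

bgd$bbdgfbcdace

rank  rotation         last
    0  $bbbdcdegcgafdb  b
    1  afdb$bbbdcdegcg  g
    2  b$bbbdcdegcgafd  d
    3  bbbdcdegcgafdb$  $
    4  bbdcdegcgafdb$b  b
    5  bdcdegcgafdb$bb  b
    6  cdegcgafdb$bbbd  d
    7  cgafdb$bbbdcdeg  g
    8  db$bbbdcdegcgaf  f
    9  dcdegcgafdb$bbb  b
   10  degcgafdb$bbbdc  c
   11  egcgafdb$bbbdcd  d
   12  fdb$bbbdcdegcga  a
   13  gafdb$bbbdcdegc  c
   14  gcgafdb$bbbdcde  e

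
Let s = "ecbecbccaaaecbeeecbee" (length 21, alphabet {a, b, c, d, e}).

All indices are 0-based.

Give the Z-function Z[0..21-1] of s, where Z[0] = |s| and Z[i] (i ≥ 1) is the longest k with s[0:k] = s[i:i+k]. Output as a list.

[21, 0, 0, 3, 0, 0, 0, 0, 0, 0, 0, 4, 0, 0, 1, 1, 4, 0, 0, 1, 1]

Z[0]=21
i=1: fresh scan; Z[1]=0
i=2: fresh scan; Z[2]=0
i=3: fresh scan; Z[3]=3 grow→box=[3,6)
i=4: min(r-i=2, Z[1]=0)=0; Z[4]=0
i=5: min(r-i=1, Z[2]=0)=0; Z[5]=0
i=6: fresh scan; Z[6]=0
i=7: fresh scan; Z[7]=0
i=8: fresh scan; Z[8]=0
i=9: fresh scan; Z[9]=0
i=10: fresh scan; Z[10]=0
i=11: fresh scan; Z[11]=4 grow→box=[11,15)
i=12: min(r-i=3, Z[1]=0)=0; Z[12]=0
i=13: min(r-i=2, Z[2]=0)=0; Z[13]=0
i=14: min(r-i=1, Z[3]=3)=1; Z[14]=1
i=15: fresh scan; Z[15]=1 grow→box=[15,16)
i=16: fresh scan; Z[16]=4 grow→box=[16,20)
i=17: min(r-i=3, Z[1]=0)=0; Z[17]=0
i=18: min(r-i=2, Z[2]=0)=0; Z[18]=0
i=19: min(r-i=1, Z[3]=3)=1; Z[19]=1
i=20: fresh scan; Z[20]=1 grow→box=[20,21)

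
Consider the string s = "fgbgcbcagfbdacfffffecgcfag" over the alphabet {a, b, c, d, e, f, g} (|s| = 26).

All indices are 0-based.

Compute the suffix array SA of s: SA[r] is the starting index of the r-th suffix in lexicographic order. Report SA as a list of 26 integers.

[12, 24, 7, 5, 10, 2, 6, 4, 22, 13, 20, 11, 19, 23, 9, 18, 17, 16, 15, 14, 0, 25, 1, 3, 21, 8]

rank→(start, suffix):
  0 → (12, 'acfffffecgcfag')
  1 → (24, 'ag')
  2 → (7, 'agfbdacfffffecgcfag')
  3 → (5, 'bcagfbdacfffffecgcfag')
  4 → (10, 'bdacfffffecgcfag')
  5 → (2, 'bgcbcagfbdacfffffecgcfag')
  6 → (6, 'cagfbdacfffffecgcfag')
  7 → (4, 'cbcagfbdacfffffecgcfag')
  8 → (22, 'cfag')
  9 → (13, 'cfffffecgcfag')
  10 → (20, 'cgcfag')
  11 → (11, 'dacfffffecgcfag')
  12 → (19, 'ecgcfag')
  13 → (23, 'fag')
  14 → (9, 'fbdacfffffecgcfag')
  15 → (18, 'fecgcfag')
  16 → (17, 'ffecgcfag')
  17 → (16, 'fffecgcfag')
  18 → (15, 'ffffecgcfag')
  19 → (14, 'fffffecgcfag')
  20 → (0, 'fgbgcbcagfbdacfffffecgcfag')
  21 → (25, 'g')
  22 → (1, 'gbgcbcagfbdacfffffecgcfag')
  23 → (3, 'gcbcagfbdacfffffecgcfag')
  24 → (21, 'gcfag')
  25 → (8, 'gfbdacfffffecgcfag')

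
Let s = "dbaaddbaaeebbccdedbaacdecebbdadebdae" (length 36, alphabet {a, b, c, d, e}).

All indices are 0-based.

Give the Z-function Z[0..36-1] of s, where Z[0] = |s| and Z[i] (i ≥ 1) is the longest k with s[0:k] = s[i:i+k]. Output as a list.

[36, 0, 0, 0, 1, 4, 0, 0, 0, 0, 0, 0, 0, 0, 0, 1, 0, 4, 0, 0, 0, 0, 1, 0, 0, 0, 0, 0, 1, 0, 1, 0, 0, 1, 0, 0]

Z[0]=36
i=1: outside box; Z[1]=0
i=2: outside box; Z[2]=0
i=3: outside box; Z[3]=0
i=4: outside box; Z[4]=1 scan→box=[4,5)
i=5: outside box; Z[5]=4 scan→box=[5,9)
i=6: min(r-i=3, Z[1]=0)=0; Z[6]=0
i=7: min(r-i=2, Z[2]=0)=0; Z[7]=0
i=8: min(r-i=1, Z[3]=0)=0; Z[8]=0
i=9: outside box; Z[9]=0
i=10: outside box; Z[10]=0
i=11: outside box; Z[11]=0
i=12: outside box; Z[12]=0
i=13: outside box; Z[13]=0
i=14: outside box; Z[14]=0
i=15: outside box; Z[15]=1 scan→box=[15,16)
i=16: outside box; Z[16]=0
i=17: outside box; Z[17]=4 scan→box=[17,21)
i=18: min(r-i=3, Z[1]=0)=0; Z[18]=0
i=19: min(r-i=2, Z[2]=0)=0; Z[19]=0
i=20: min(r-i=1, Z[3]=0)=0; Z[20]=0
i=21: outside box; Z[21]=0
i=22: outside box; Z[22]=1 scan→box=[22,23)
i=23: outside box; Z[23]=0
i=24: outside box; Z[24]=0
i=25: outside box; Z[25]=0
i=26: outside box; Z[26]=0
i=27: outside box; Z[27]=0
i=28: outside box; Z[28]=1 scan→box=[28,29)
i=29: outside box; Z[29]=0
i=30: outside box; Z[30]=1 scan→box=[30,31)
i=31: outside box; Z[31]=0
i=32: outside box; Z[32]=0
i=33: outside box; Z[33]=1 scan→box=[33,34)
i=34: outside box; Z[34]=0
i=35: outside box; Z[35]=0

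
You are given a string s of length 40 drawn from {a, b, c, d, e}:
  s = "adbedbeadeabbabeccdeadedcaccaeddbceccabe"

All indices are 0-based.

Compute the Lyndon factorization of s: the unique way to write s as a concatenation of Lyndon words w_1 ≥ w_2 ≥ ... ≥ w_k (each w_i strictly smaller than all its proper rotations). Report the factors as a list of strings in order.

["adbedbeade", "abbabeccdeadedcaccaeddbceccabe"]

emit factor 1: 'adbedbeade' (i=0, period=10)
emit factor 2: 'abbabeccdeadedcaccaeddbceccabe' (i=10, period=30)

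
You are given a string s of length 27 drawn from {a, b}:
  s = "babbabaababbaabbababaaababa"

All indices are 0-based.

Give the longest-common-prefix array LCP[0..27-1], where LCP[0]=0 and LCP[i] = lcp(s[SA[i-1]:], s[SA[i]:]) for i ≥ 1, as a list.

rank→(start, suffix):
  0 → (26, 'a')
  1 → (20, 'aaababa')
  2 → (21, 'aababa')
  3 → (6, 'aababbaabbababaaababa')
  4 → (12, 'aabbababaaababa')
  5 → (24, 'aba')
  6 → (18, 'abaaababa')
  7 → (4, 'abaababbaabbababaaababa')
  8 → (22, 'ababa')
  9 → (16, 'ababaaababa')
  10 → (7, 'ababbaabbababaaababa')
  11 → (9, 'abbaabbababaaababa')
  12 → (1, 'abbabaababbaabbababaaababa')
  13 → (13, 'abbababaaababa')
  14 → (25, 'ba')
  15 → (19, 'baaababa')
  16 → (5, 'baababbaabbababaaababa')
  17 → (11, 'baabbababaaababa')
  18 → (23, 'baba')
  19 → (17, 'babaaababa')
  20 → (3, 'babaababbaabbababaaababa')
  21 → (15, 'bababaaababa')
  22 → (8, 'babbaabbababaaababa')
  23 → (0, 'babbabaababbaabbababaaababa')
  24 → (10, 'bbaabbababaaababa')
  25 → (2, 'bbabaababbaabbababaaababa')
  26 → (14, 'bbababaaababa')

SA = [26, 20, 21, 6, 12, 24, 18, 4, 22, 16, 7, 9, 1, 13, 25, 19, 5, 11, 23, 17, 3, 15, 8, 0, 10, 2, 14]
rank  pair      lcp
   1  s[26:],s[20:]  1  'a'
   2  s[20:],s[21:]  2  'aa'
   3  s[21:],s[6:]  5  'aabab'
   4  s[6:],s[12:]  3  'aab'
   5  s[12:],s[24:]  1  'a'
   6  s[24:],s[18:]  3  'aba'
   7  s[18:],s[4:]  4  'abaa'
   8  s[4:],s[22:]  3  'aba'
   9  s[22:],s[16:]  5  'ababa'
  10  s[16:],s[7:]  4  'abab'
  11  s[7:],s[9:]  2  'ab'
  12  s[9:],s[1:]  4  'abba'
  13  s[1:],s[13:]  6  'abbaba'
  14  s[13:],s[25:]  0  ''
  15  s[25:],s[19:]  2  'ba'
  16  s[19:],s[5:]  3  'baa'
  17  s[5:],s[11:]  4  'baab'
  18  s[11:],s[23:]  2  'ba'
  19  s[23:],s[17:]  4  'baba'
  20  s[17:],s[3:]  5  'babaa'
  21  s[3:],s[15:]  4  'baba'
  22  s[15:],s[8:]  3  'bab'
  23  s[8:],s[0:]  5  'babba'
  24  s[0:],s[10:]  1  'b'
  25  s[10:],s[2:]  3  'bba'
  26  s[2:],s[14:]  5  'bbaba'

[0, 1, 2, 5, 3, 1, 3, 4, 3, 5, 4, 2, 4, 6, 0, 2, 3, 4, 2, 4, 5, 4, 3, 5, 1, 3, 5]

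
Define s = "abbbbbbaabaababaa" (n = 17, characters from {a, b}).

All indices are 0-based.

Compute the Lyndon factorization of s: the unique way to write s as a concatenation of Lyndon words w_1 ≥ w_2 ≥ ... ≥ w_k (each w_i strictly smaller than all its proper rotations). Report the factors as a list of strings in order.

["abbbbbb", "aabaabab", "a", "a"]

emit factor 1: 'abbbbbb' (i=0, period=7)
emit factor 2: 'aabaabab' (i=7, period=8)
emit factor 3: 'a' (i=15, period=1)
emit factor 4: 'a' (i=16, period=1)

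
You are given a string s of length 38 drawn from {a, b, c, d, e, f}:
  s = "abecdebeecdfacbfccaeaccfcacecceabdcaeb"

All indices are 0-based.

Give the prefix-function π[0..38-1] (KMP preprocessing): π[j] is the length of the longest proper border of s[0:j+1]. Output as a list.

π[0] = 0
j=1 s[j]='b': π[1]=0 (border '')
j=2 s[j]='e': π[2]=0 (border '')
j=3 s[j]='c': π[3]=0 (border '')
j=4 s[j]='d': π[4]=0 (border '')
j=5 s[j]='e': π[5]=0 (border '')
j=6 s[j]='b': π[6]=0 (border '')
j=7 s[j]='e': π[7]=0 (border '')
j=8 s[j]='e': π[8]=0 (border '')
j=9 s[j]='c': π[9]=0 (border '')
j=10 s[j]='d': π[10]=0 (border '')
j=11 s[j]='f': π[11]=0 (border '')
j=12 s[j]='a': π[12]=1 (border 'a')
j=13 s[j]='c': k: 1→0; π[13]=0 (border '')
j=14 s[j]='b': π[14]=0 (border '')
j=15 s[j]='f': π[15]=0 (border '')
j=16 s[j]='c': π[16]=0 (border '')
j=17 s[j]='c': π[17]=0 (border '')
j=18 s[j]='a': π[18]=1 (border 'a')
j=19 s[j]='e': k: 1→0; π[19]=0 (border '')
j=20 s[j]='a': π[20]=1 (border 'a')
j=21 s[j]='c': k: 1→0; π[21]=0 (border '')
j=22 s[j]='c': π[22]=0 (border '')
j=23 s[j]='f': π[23]=0 (border '')
j=24 s[j]='c': π[24]=0 (border '')
j=25 s[j]='a': π[25]=1 (border 'a')
j=26 s[j]='c': k: 1→0; π[26]=0 (border '')
j=27 s[j]='e': π[27]=0 (border '')
j=28 s[j]='c': π[28]=0 (border '')
j=29 s[j]='c': π[29]=0 (border '')
j=30 s[j]='e': π[30]=0 (border '')
j=31 s[j]='a': π[31]=1 (border 'a')
j=32 s[j]='b': π[32]=2 (border 'ab')
j=33 s[j]='d': k: 2→0; π[33]=0 (border '')
j=34 s[j]='c': π[34]=0 (border '')
j=35 s[j]='a': π[35]=1 (border 'a')
j=36 s[j]='e': k: 1→0; π[36]=0 (border '')
j=37 s[j]='b': π[37]=0 (border '')

[0, 0, 0, 0, 0, 0, 0, 0, 0, 0, 0, 0, 1, 0, 0, 0, 0, 0, 1, 0, 1, 0, 0, 0, 0, 1, 0, 0, 0, 0, 0, 1, 2, 0, 0, 1, 0, 0]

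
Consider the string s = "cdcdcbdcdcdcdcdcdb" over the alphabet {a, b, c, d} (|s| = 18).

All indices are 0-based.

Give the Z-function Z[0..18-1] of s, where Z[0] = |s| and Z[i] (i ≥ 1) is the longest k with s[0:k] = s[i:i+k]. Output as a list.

[18, 0, 3, 0, 1, 0, 0, 5, 0, 5, 0, 5, 0, 4, 0, 2, 0, 0]

Z[0]=18
i=1: fresh scan; Z[1]=0
i=2: fresh scan; Z[2]=3 grow→box=[2,5)
i=3: min(r-i=2, Z[1]=0)=0; Z[3]=0
i=4: min(r-i=1, Z[2]=3)=1; Z[4]=1
i=5: fresh scan; Z[5]=0
i=6: fresh scan; Z[6]=0
i=7: fresh scan; Z[7]=5 grow→box=[7,12)
i=8: min(r-i=4, Z[1]=0)=0; Z[8]=0
i=9: min(r-i=3, Z[2]=3)=3; Z[9]=5 grow→box=[9,14)
i=10: min(r-i=4, Z[1]=0)=0; Z[10]=0
i=11: min(r-i=3, Z[2]=3)=3; Z[11]=5 grow→box=[11,16)
i=12: min(r-i=4, Z[1]=0)=0; Z[12]=0
i=13: min(r-i=3, Z[2]=3)=3; Z[13]=4 grow→box=[13,17)
i=14: min(r-i=3, Z[1]=0)=0; Z[14]=0
i=15: min(r-i=2, Z[2]=3)=2; Z[15]=2
i=16: min(r-i=1, Z[3]=0)=0; Z[16]=0
i=17: fresh scan; Z[17]=0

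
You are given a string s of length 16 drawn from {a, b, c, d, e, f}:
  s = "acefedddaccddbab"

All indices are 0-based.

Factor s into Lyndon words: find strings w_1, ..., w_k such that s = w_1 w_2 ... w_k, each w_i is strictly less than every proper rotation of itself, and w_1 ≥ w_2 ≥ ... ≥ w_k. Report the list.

emit factor 1: 'acefeddd' (i=0, period=8)
emit factor 2: 'accddb' (i=8, period=6)
emit factor 3: 'ab' (i=14, period=2)

["acefeddd", "accddb", "ab"]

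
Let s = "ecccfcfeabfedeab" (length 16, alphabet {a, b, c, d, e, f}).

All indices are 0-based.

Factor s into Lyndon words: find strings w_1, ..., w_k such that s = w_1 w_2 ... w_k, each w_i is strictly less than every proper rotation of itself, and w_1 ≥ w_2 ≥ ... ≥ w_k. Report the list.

["e", "cccfcfe", "abfede", "ab"]

emit factor 1: 'e' (i=0, period=1)
emit factor 2: 'cccfcfe' (i=1, period=7)
emit factor 3: 'abfede' (i=8, period=6)
emit factor 4: 'ab' (i=14, period=2)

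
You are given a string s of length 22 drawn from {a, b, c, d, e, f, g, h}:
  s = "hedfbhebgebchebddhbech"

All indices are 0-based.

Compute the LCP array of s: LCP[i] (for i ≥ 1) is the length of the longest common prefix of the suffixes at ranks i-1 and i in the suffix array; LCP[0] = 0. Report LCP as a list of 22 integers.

[0, 1, 1, 1, 1, 0, 2, 0, 1, 1, 0, 2, 2, 1, 1, 0, 0, 0, 1, 1, 3, 2]

rank→(start, suffix):
  0 → (10, 'bchebddhbech')
  1 → (14, 'bddhbech')
  2 → (18, 'bech')
  3 → (7, 'bgebchebddhbech')
  4 → (4, 'bhebgebchebddhbech')
  5 → (20, 'ch')
  6 → (11, 'chebddhbech')
  7 → (15, 'ddhbech')
  8 → (2, 'dfbhebgebchebddhbech')
  9 → (16, 'dhbech')
  10 → (9, 'ebchebddhbech')
  11 → (13, 'ebddhbech')
  12 → (6, 'ebgebchebddhbech')
  13 → (19, 'ech')
  14 → (1, 'edfbhebgebchebddhbech')
  15 → (3, 'fbhebgebchebddhbech')
  16 → (8, 'gebchebddhbech')
  17 → (21, 'h')
  18 → (17, 'hbech')
  19 → (12, 'hebddhbech')
  20 → (5, 'hebgebchebddhbech')
  21 → (0, 'hedfbhebgebchebddhbech')

SA = [10, 14, 18, 7, 4, 20, 11, 15, 2, 16, 9, 13, 6, 19, 1, 3, 8, 21, 17, 12, 5, 0]
i: (SA[i-1],SA[i]) lcp shared
  1: (10,14) 1 'b'
  2: (14,18) 1 'b'
  3: (18,7) 1 'b'
  4: (7,4) 1 'b'
  5: (4,20) 0 ''
  6: (20,11) 2 'ch'
  7: (11,15) 0 ''
  8: (15,2) 1 'd'
  9: (2,16) 1 'd'
  10: (16,9) 0 ''
  11: (9,13) 2 'eb'
  12: (13,6) 2 'eb'
  13: (6,19) 1 'e'
  14: (19,1) 1 'e'
  15: (1,3) 0 ''
  16: (3,8) 0 ''
  17: (8,21) 0 ''
  18: (21,17) 1 'h'
  19: (17,12) 1 'h'
  20: (12,5) 3 'heb'
  21: (5,0) 2 'he'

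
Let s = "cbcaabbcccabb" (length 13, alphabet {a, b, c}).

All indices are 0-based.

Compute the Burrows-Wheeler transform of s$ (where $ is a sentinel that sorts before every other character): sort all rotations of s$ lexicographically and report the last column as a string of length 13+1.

bccabaacbbc$cb

rank  rotation        last
    0  $cbcaabbcccabb  b
    1  aabbcccabb$cbc  c
    2  abb$cbcaabbccc  c
    3  abbcccabb$cbca  a
    4  b$cbcaabbcccab  b
    5  bb$cbcaabbccca  a
    6  bbcccabb$cbcaa  a
    7  bcaabbcccabb$c  c
    8  bcccabb$cbcaab  b
    9  caabbcccabb$cb  b
   10  cabb$cbcaabbcc  c
   11  cbcaabbcccabb$  $
   12  ccabb$cbcaabbc  c
   13  cccabb$cbcaabb  b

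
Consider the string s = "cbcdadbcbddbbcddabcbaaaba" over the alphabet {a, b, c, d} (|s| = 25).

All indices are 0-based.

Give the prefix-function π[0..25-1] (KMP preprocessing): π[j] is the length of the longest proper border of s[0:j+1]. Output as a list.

[0, 0, 1, 0, 0, 0, 0, 1, 2, 0, 0, 0, 0, 1, 0, 0, 0, 0, 1, 2, 0, 0, 0, 0, 0]

π[0] = 0
j=1 s[j]='b': π[1]=0 (border '')
j=2 s[j]='c': π[2]=1 (border 'c')
j=3 s[j]='d': k: 1→0; π[3]=0 (border '')
j=4 s[j]='a': π[4]=0 (border '')
j=5 s[j]='d': π[5]=0 (border '')
j=6 s[j]='b': π[6]=0 (border '')
j=7 s[j]='c': π[7]=1 (border 'c')
j=8 s[j]='b': π[8]=2 (border 'cb')
j=9 s[j]='d': k: 2→0; π[9]=0 (border '')
j=10 s[j]='d': π[10]=0 (border '')
j=11 s[j]='b': π[11]=0 (border '')
j=12 s[j]='b': π[12]=0 (border '')
j=13 s[j]='c': π[13]=1 (border 'c')
j=14 s[j]='d': k: 1→0; π[14]=0 (border '')
j=15 s[j]='d': π[15]=0 (border '')
j=16 s[j]='a': π[16]=0 (border '')
j=17 s[j]='b': π[17]=0 (border '')
j=18 s[j]='c': π[18]=1 (border 'c')
j=19 s[j]='b': π[19]=2 (border 'cb')
j=20 s[j]='a': k: 2→0; π[20]=0 (border '')
j=21 s[j]='a': π[21]=0 (border '')
j=22 s[j]='a': π[22]=0 (border '')
j=23 s[j]='b': π[23]=0 (border '')
j=24 s[j]='a': π[24]=0 (border '')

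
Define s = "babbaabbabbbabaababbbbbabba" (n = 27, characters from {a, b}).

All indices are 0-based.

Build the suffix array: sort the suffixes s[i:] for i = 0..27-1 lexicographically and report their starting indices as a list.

[26, 14, 4, 12, 15, 23, 1, 5, 8, 17, 25, 13, 3, 11, 22, 0, 7, 16, 24, 2, 10, 21, 6, 9, 20, 19, 18]

rank | idx | suffix
   0 |  26 | a
   1 |  14 | aababbbbbabba
   2 |   4 | aabbabbbabaababbbbbabba
   3 |  12 | abaababbbbbabba
   4 |  15 | ababbbbbabba
   5 |  23 | abba
   6 |   1 | abbaabbabbbabaababbbbbabba
   7 |   5 | abbabbbabaababbbbbabba
   8 |   8 | abbbabaababbbbbabba
   9 |  17 | abbbbbabba
  10 |  25 | ba
  11 |  13 | baababbbbbabba
  12 |   3 | baabbabbbabaababbbbbabba
  13 |  11 | babaababbbbbabba
  14 |  22 | babba
  15 |   0 | babbaabbabbbabaababbbbbabba
  16 |   7 | babbbabaababbbbbabba
  17 |  16 | babbbbbabba
  18 |  24 | bba
  19 |   2 | bbaabbabbbabaababbbbbabba
  20 |  10 | bbabaababbbbbabba
  21 |  21 | bbabba
  22 |   6 | bbabbbabaababbbbbabba
  23 |   9 | bbbabaababbbbbabba
  24 |  20 | bbbabba
  25 |  19 | bbbbabba
  26 |  18 | bbbbbabba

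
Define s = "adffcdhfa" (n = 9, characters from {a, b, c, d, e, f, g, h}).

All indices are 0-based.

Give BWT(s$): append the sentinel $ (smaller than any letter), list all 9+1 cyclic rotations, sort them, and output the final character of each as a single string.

af$fachfdd

rank  rotation    last
    0  $adffcdhfa  a
    1  a$adffcdhf  f
    2  adffcdhfa$  $
    3  cdhfa$adff  f
    4  dffcdhfa$a  a
    5  dhfa$adffc  c
    6  fa$adffcdh  h
    7  fcdhfa$adf  f
    8  ffcdhfa$ad  d
    9  hfa$adffcd  d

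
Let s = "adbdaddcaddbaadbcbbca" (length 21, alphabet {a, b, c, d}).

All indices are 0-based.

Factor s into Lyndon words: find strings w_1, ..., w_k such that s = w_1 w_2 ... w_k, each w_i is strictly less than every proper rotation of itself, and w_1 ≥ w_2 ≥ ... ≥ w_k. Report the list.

["adbdaddcaddb", "aadbcbbc", "a"]

emit factor 1: 'adbdaddcaddb' (i=0, period=12)
emit factor 2: 'aadbcbbc' (i=12, period=8)
emit factor 3: 'a' (i=20, period=1)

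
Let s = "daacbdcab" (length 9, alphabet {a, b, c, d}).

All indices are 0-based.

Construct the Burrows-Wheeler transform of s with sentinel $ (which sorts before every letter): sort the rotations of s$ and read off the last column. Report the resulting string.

rank  rotation    last
    0  $daacbdcab  b
    1  aacbdcab$d  d
    2  ab$daacbdc  c
    3  acbdcab$da  a
    4  b$daacbdca  a
    5  bdcab$daac  c
    6  cab$daacbd  d
    7  cbdcab$daa  a
    8  daacbdcab$  $
    9  dcab$daacb  b

bdcaacda$b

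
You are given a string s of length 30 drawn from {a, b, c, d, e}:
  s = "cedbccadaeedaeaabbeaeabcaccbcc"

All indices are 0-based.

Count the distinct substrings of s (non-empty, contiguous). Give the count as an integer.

rank→(start, suffix):
  0 → (14, 'aabbeaeabcaccbcc')
  1 → (15, 'abbeaeabcaccbcc')
  2 → (21, 'abcaccbcc')
  3 → (24, 'accbcc')
  4 → (6, 'adaeedaeaabbeaeabcaccbcc')
  5 → (12, 'aeaabbeaeabcaccbcc')
  6 → (19, 'aeabcaccbcc')
  7 → (8, 'aeedaeaabbeaeabcaccbcc')
  8 → (16, 'bbeaeabcaccbcc')
  9 → (22, 'bcaccbcc')
  10 → (27, 'bcc')
  11 → (3, 'bccadaeedaeaabbeaeabcaccbcc')
  12 → (17, 'beaeabcaccbcc')
  13 → (29, 'c')
  14 → (23, 'caccbcc')
  15 → (5, 'cadaeedaeaabbeaeabcaccbcc')
  16 → (26, 'cbcc')
  17 → (28, 'cc')
  18 → (4, 'ccadaeedaeaabbeaeabcaccbcc')
  19 → (25, 'ccbcc')
  20 → (0, 'cedbccadaeedaeaabbeaeabcaccbcc')
  21 → (11, 'daeaabbeaeabcaccbcc')
  22 → (7, 'daeedaeaabbeaeabcaccbcc')
  23 → (2, 'dbccadaeedaeaabbeaeabcaccbcc')
  24 → (13, 'eaabbeaeabcaccbcc')
  25 → (20, 'eabcaccbcc')
  26 → (18, 'eaeabcaccbcc')
  27 → (10, 'edaeaabbeaeabcaccbcc')
  28 → (1, 'edbccadaeedaeaabbeaeabcaccbcc')
  29 → (9, 'eedaeaabbeaeabcaccbcc')

SA = [14, 15, 21, 24, 6, 12, 19, 8, 16, 22, 27, 3, 17, 29, 23, 5, 26, 28, 4, 25, 0, 11, 7, 2, 13, 20, 18, 10, 1, 9]
rank  pair      lcp
   1  s[14:],s[15:]  1  'a'
   2  s[15:],s[21:]  2  'ab'
   3  s[21:],s[24:]  1  'a'
   4  s[24:],s[6:]  1  'a'
   5  s[6:],s[12:]  1  'a'
   6  s[12:],s[19:]  3  'aea'
   7  s[19:],s[8:]  2  'ae'
   8  s[8:],s[16:]  0  ''
   9  s[16:],s[22:]  1  'b'
  10  s[22:],s[27:]  2  'bc'
  11  s[27:],s[3:]  3  'bcc'
  12  s[3:],s[17:]  1  'b'
  13  s[17:],s[29:]  0  ''
  14  s[29:],s[23:]  1  'c'
  15  s[23:],s[5:]  2  'ca'
  16  s[5:],s[26:]  1  'c'
  17  s[26:],s[28:]  1  'c'
  18  s[28:],s[4:]  2  'cc'
  19  s[4:],s[25:]  2  'cc'
  20  s[25:],s[0:]  1  'c'
  21  s[0:],s[11:]  0  ''
  22  s[11:],s[7:]  3  'dae'
  23  s[7:],s[2:]  1  'd'
  24  s[2:],s[13:]  0  ''
  25  s[13:],s[20:]  2  'ea'
  26  s[20:],s[18:]  2  'ea'
  27  s[18:],s[10:]  1  'e'
  28  s[10:],s[1:]  2  'ed'
  29  s[1:],s[9:]  1  'e'

n(n+1)/2 = 30·31/2 = 465
Σ LCP = 0 + 1 + 2 + 1 + 1 + 1 + 3 + 2 + 0 + 1 + 2 + 3 + 1 + 0 + 1 + 2 + 1 + 1 + 2 + 2 + 1 + 0 + 3 + 1 + 0 + 2 + 2 + 1 + 2 + 1 = 40
distinct = 465 − 40 = 425

425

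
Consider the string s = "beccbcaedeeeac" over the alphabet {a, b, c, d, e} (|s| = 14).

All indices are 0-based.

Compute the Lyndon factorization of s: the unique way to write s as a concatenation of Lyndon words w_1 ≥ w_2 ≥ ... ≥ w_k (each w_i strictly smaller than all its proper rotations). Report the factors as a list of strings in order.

emit factor 1: 'becc' (i=0, period=4)
emit factor 2: 'bc' (i=4, period=2)
emit factor 3: 'aedeee' (i=6, period=6)
emit factor 4: 'ac' (i=12, period=2)

["becc", "bc", "aedeee", "ac"]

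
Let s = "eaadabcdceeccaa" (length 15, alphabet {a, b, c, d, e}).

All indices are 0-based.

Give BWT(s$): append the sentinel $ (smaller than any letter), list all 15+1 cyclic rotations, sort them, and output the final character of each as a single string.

rank  rotation          last
    0  $eaadabcdceeccaa  a
    1  a$eaadabcdceecca  a
    2  aa$eaadabcdceecc  c
    3  aadabcdceeccaa$e  e
    4  abcdceeccaa$eaad  d
    5  adabcdceeccaa$ea  a
    6  bcdceeccaa$eaada  a
    7  caa$eaadabcdceec  c
    8  ccaa$eaadabcdcee  e
    9  cdceeccaa$eaadab  b
   10  ceeccaa$eaadabcd  d
   11  dabcdceeccaa$eaa  a
   12  dceeccaa$eaadabc  c
   13  eaadabcdceeccaa$  $
   14  eccaa$eaadabcdce  e
   15  eeccaa$eaadabcdc  c

aacedaacebdac$ec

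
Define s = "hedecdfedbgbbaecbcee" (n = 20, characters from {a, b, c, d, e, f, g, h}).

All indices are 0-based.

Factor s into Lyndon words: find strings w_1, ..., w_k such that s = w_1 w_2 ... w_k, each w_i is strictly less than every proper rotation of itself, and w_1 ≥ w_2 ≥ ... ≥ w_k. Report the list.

["h", "e", "de", "cdfed", "bg", "b", "b", "aecbcee"]

emit factor 1: 'h' (i=0, period=1)
emit factor 2: 'e' (i=1, period=1)
emit factor 3: 'de' (i=2, period=2)
emit factor 4: 'cdfed' (i=4, period=5)
emit factor 5: 'bg' (i=9, period=2)
emit factor 6: 'b' (i=11, period=1)
emit factor 7: 'b' (i=12, period=1)
emit factor 8: 'aecbcee' (i=13, period=7)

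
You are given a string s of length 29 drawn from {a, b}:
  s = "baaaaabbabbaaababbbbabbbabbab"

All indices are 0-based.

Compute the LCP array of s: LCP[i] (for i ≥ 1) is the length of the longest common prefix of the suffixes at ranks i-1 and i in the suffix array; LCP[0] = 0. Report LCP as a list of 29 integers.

[0, 4, 3, 4, 2, 3, 1, 2, 2, 4, 5, 3, 4, 0, 1, 4, 2, 3, 5, 4, 5, 1, 3, 4, 6, 5, 2, 6, 3]

sorted suffixes:
  #0 SA[0]=1  'aaaaabbabbaaababbbbabbbabbab'
  #1 SA[1]=2  'aaaabbabbaaababbbbabbbabbab'
  #2 SA[2]=11  'aaababbbbabbbabbab'
  #3 SA[3]=3  'aaabbabbaaababbbbabbbabbab'
  #4 SA[4]=12  'aababbbbabbbabbab'
  #5 SA[5]=4  'aabbabbaaababbbbabbbabbab'
  #6 SA[6]=27  'ab'
  #7 SA[7]=13  'ababbbbabbbabbab'
  #8 SA[8]=8  'abbaaababbbbabbbabbab'
  #9 SA[9]=24  'abbab'
  #10 SA[10]=5  'abbabbaaababbbbabbbabbab'
  #11 SA[11]=20  'abbbabbab'
  #12 SA[12]=15  'abbbbabbbabbab'
  #13 SA[13]=28  'b'
  #14 SA[14]=0  'baaaaabbabbaaababbbbabbbabbab'
  #15 SA[15]=10  'baaababbbbabbbabbab'
  #16 SA[16]=26  'bab'
  #17 SA[17]=7  'babbaaababbbbabbbabbab'
  #18 SA[18]=23  'babbab'
  #19 SA[19]=19  'babbbabbab'
  #20 SA[20]=14  'babbbbabbbabbab'
  #21 SA[21]=9  'bbaaababbbbabbbabbab'
  #22 SA[22]=25  'bbab'
  #23 SA[23]=6  'bbabbaaababbbbabbbabbab'
  #24 SA[24]=22  'bbabbab'
  #25 SA[25]=18  'bbabbbabbab'
  #26 SA[26]=21  'bbbabbab'
  #27 SA[27]=17  'bbbabbbabbab'
  #28 SA[28]=16  'bbbbabbbabbab'

SA = [1, 2, 11, 3, 12, 4, 27, 13, 8, 24, 5, 20, 15, 28, 0, 10, 26, 7, 23, 19, 14, 9, 25, 6, 22, 18, 21, 17, 16]
rank  pair      lcp
   1  s[1:],s[2:]  4  'aaaa'
   2  s[2:],s[11:]  3  'aaa'
   3  s[11:],s[3:]  4  'aaab'
   4  s[3:],s[12:]  2  'aa'
   5  s[12:],s[4:]  3  'aab'
   6  s[4:],s[27:]  1  'a'
   7  s[27:],s[13:]  2  'ab'
   8  s[13:],s[8:]  2  'ab'
   9  s[8:],s[24:]  4  'abba'
  10  s[24:],s[5:]  5  'abbab'
  11  s[5:],s[20:]  3  'abb'
  12  s[20:],s[15:]  4  'abbb'
  13  s[15:],s[28:]  0  ''
  14  s[28:],s[0:]  1  'b'
  15  s[0:],s[10:]  4  'baaa'
  16  s[10:],s[26:]  2  'ba'
  17  s[26:],s[7:]  3  'bab'
  18  s[7:],s[23:]  5  'babba'
  19  s[23:],s[19:]  4  'babb'
  20  s[19:],s[14:]  5  'babbb'
  21  s[14:],s[9:]  1  'b'
  22  s[9:],s[25:]  3  'bba'
  23  s[25:],s[6:]  4  'bbab'
  24  s[6:],s[22:]  6  'bbabba'
  25  s[22:],s[18:]  5  'bbabb'
  26  s[18:],s[21:]  2  'bb'
  27  s[21:],s[17:]  6  'bbbabb'
  28  s[17:],s[16:]  3  'bbb'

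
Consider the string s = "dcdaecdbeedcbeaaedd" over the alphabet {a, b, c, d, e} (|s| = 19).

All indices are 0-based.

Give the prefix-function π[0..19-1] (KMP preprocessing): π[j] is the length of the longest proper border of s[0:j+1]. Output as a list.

[0, 0, 1, 0, 0, 0, 1, 0, 0, 0, 1, 2, 0, 0, 0, 0, 0, 1, 1]

π[0] = 0
j=1 s[j]='c': π[1]=0 (border '')
j=2 s[j]='d': π[2]=1 (border 'd')
j=3 s[j]='a': k: 1→0; π[3]=0 (border '')
j=4 s[j]='e': π[4]=0 (border '')
j=5 s[j]='c': π[5]=0 (border '')
j=6 s[j]='d': π[6]=1 (border 'd')
j=7 s[j]='b': k: 1→0; π[7]=0 (border '')
j=8 s[j]='e': π[8]=0 (border '')
j=9 s[j]='e': π[9]=0 (border '')
j=10 s[j]='d': π[10]=1 (border 'd')
j=11 s[j]='c': π[11]=2 (border 'dc')
j=12 s[j]='b': k: 2→0; π[12]=0 (border '')
j=13 s[j]='e': π[13]=0 (border '')
j=14 s[j]='a': π[14]=0 (border '')
j=15 s[j]='a': π[15]=0 (border '')
j=16 s[j]='e': π[16]=0 (border '')
j=17 s[j]='d': π[17]=1 (border 'd')
j=18 s[j]='d': k: 1→0; π[18]=1 (border 'd')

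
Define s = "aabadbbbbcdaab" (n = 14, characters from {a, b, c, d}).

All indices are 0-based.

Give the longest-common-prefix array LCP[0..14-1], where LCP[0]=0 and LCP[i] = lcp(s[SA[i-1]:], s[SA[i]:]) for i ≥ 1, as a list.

[0, 3, 1, 2, 1, 0, 1, 1, 3, 2, 1, 0, 0, 1]

sorted suffixes:
  #0 SA[0]=11  'aab'
  #1 SA[1]=0  'aabadbbbbcdaab'
  #2 SA[2]=12  'ab'
  #3 SA[3]=1  'abadbbbbcdaab'
  #4 SA[4]=3  'adbbbbcdaab'
  #5 SA[5]=13  'b'
  #6 SA[6]=2  'badbbbbcdaab'
  #7 SA[7]=5  'bbbbcdaab'
  #8 SA[8]=6  'bbbcdaab'
  #9 SA[9]=7  'bbcdaab'
  #10 SA[10]=8  'bcdaab'
  #11 SA[11]=9  'cdaab'
  #12 SA[12]=10  'daab'
  #13 SA[13]=4  'dbbbbcdaab'

SA = [11, 0, 12, 1, 3, 13, 2, 5, 6, 7, 8, 9, 10, 4]
i: (SA[i-1],SA[i]) lcp shared
  1: (11,0) 3 'aab'
  2: (0,12) 1 'a'
  3: (12,1) 2 'ab'
  4: (1,3) 1 'a'
  5: (3,13) 0 ''
  6: (13,2) 1 'b'
  7: (2,5) 1 'b'
  8: (5,6) 3 'bbb'
  9: (6,7) 2 'bb'
  10: (7,8) 1 'b'
  11: (8,9) 0 ''
  12: (9,10) 0 ''
  13: (10,4) 1 'd'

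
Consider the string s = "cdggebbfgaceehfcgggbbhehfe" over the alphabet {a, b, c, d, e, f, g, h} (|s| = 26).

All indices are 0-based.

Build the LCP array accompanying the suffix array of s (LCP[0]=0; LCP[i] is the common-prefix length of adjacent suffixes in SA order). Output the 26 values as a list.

sorted suffixes:
  #0 SA[0]=9  'aceehfcgggbbhehfe'
  #1 SA[1]=5  'bbfgaceehfcgggbbhehfe'
  #2 SA[2]=19  'bbhehfe'
  #3 SA[3]=6  'bfgaceehfcgggbbhehfe'
  #4 SA[4]=20  'bhehfe'
  #5 SA[5]=0  'cdggebbfgaceehfcgggbbhehfe'
  #6 SA[6]=10  'ceehfcgggbbhehfe'
  #7 SA[7]=15  'cgggbbhehfe'
  #8 SA[8]=1  'dggebbfgaceehfcgggbbhehfe'
  #9 SA[9]=25  'e'
  #10 SA[10]=4  'ebbfgaceehfcgggbbhehfe'
  #11 SA[11]=11  'eehfcgggbbhehfe'
  #12 SA[12]=12  'ehfcgggbbhehfe'
  #13 SA[13]=22  'ehfe'
  #14 SA[14]=14  'fcgggbbhehfe'
  #15 SA[15]=24  'fe'
  #16 SA[16]=7  'fgaceehfcgggbbhehfe'
  #17 SA[17]=8  'gaceehfcgggbbhehfe'
  #18 SA[18]=18  'gbbhehfe'
  #19 SA[19]=3  'gebbfgaceehfcgggbbhehfe'
  #20 SA[20]=17  'ggbbhehfe'
  #21 SA[21]=2  'ggebbfgaceehfcgggbbhehfe'
  #22 SA[22]=16  'gggbbhehfe'
  #23 SA[23]=21  'hehfe'
  #24 SA[24]=13  'hfcgggbbhehfe'
  #25 SA[25]=23  'hfe'

SA = [9, 5, 19, 6, 20, 0, 10, 15, 1, 25, 4, 11, 12, 22, 14, 24, 7, 8, 18, 3, 17, 2, 16, 21, 13, 23]
[i] adj suffixes → lcp
  [1] 9/5 → 0 ('')
  [2] 5/19 → 2 ('bb')
  [3] 19/6 → 1 ('b')
  [4] 6/20 → 1 ('b')
  [5] 20/0 → 0 ('')
  [6] 0/10 → 1 ('c')
  [7] 10/15 → 1 ('c')
  [8] 15/1 → 0 ('')
  [9] 1/25 → 0 ('')
  [10] 25/4 → 1 ('e')
  [11] 4/11 → 1 ('e')
  [12] 11/12 → 1 ('e')
  [13] 12/22 → 3 ('ehf')
  [14] 22/14 → 0 ('')
  [15] 14/24 → 1 ('f')
  [16] 24/7 → 1 ('f')
  [17] 7/8 → 0 ('')
  [18] 8/18 → 1 ('g')
  [19] 18/3 → 1 ('g')
  [20] 3/17 → 1 ('g')
  [21] 17/2 → 2 ('gg')
  [22] 2/16 → 2 ('gg')
  [23] 16/21 → 0 ('')
  [24] 21/13 → 1 ('h')
  [25] 13/23 → 2 ('hf')

[0, 0, 2, 1, 1, 0, 1, 1, 0, 0, 1, 1, 1, 3, 0, 1, 1, 0, 1, 1, 1, 2, 2, 0, 1, 2]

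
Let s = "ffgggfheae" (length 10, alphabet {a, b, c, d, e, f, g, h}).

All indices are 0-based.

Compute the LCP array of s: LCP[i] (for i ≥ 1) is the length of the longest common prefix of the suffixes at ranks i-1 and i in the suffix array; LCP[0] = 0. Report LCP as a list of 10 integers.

rank→(start, suffix):
  0 → (8, 'ae')
  1 → (9, 'e')
  2 → (7, 'eae')
  3 → (0, 'ffgggfheae')
  4 → (1, 'fgggfheae')
  5 → (5, 'fheae')
  6 → (4, 'gfheae')
  7 → (3, 'ggfheae')
  8 → (2, 'gggfheae')
  9 → (6, 'heae')

SA = [8, 9, 7, 0, 1, 5, 4, 3, 2, 6]
i: (SA[i-1],SA[i]) lcp shared
  1: (8,9) 0 ''
  2: (9,7) 1 'e'
  3: (7,0) 0 ''
  4: (0,1) 1 'f'
  5: (1,5) 1 'f'
  6: (5,4) 0 ''
  7: (4,3) 1 'g'
  8: (3,2) 2 'gg'
  9: (2,6) 0 ''

[0, 0, 1, 0, 1, 1, 0, 1, 2, 0]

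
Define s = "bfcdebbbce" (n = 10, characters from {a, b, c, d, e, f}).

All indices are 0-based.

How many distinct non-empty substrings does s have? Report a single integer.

49

sorted suffixes:
  #0 SA[0]=5  'bbbce'
  #1 SA[1]=6  'bbce'
  #2 SA[2]=7  'bce'
  #3 SA[3]=0  'bfcdebbbce'
  #4 SA[4]=2  'cdebbbce'
  #5 SA[5]=8  'ce'
  #6 SA[6]=3  'debbbce'
  #7 SA[7]=9  'e'
  #8 SA[8]=4  'ebbbce'
  #9 SA[9]=1  'fcdebbbce'

SA = [5, 6, 7, 0, 2, 8, 3, 9, 4, 1]
[i] adj suffixes → lcp
  [1] 5/6 → 2 ('bb')
  [2] 6/7 → 1 ('b')
  [3] 7/0 → 1 ('b')
  [4] 0/2 → 0 ('')
  [5] 2/8 → 1 ('c')
  [6] 8/3 → 0 ('')
  [7] 3/9 → 0 ('')
  [8] 9/4 → 1 ('e')
  [9] 4/1 → 0 ('')

n(n+1)/2 = 10·11/2 = 55
Σ LCP = 0 + 2 + 1 + 1 + 0 + 1 + 0 + 0 + 1 + 0 = 6
distinct = 55 − 6 = 49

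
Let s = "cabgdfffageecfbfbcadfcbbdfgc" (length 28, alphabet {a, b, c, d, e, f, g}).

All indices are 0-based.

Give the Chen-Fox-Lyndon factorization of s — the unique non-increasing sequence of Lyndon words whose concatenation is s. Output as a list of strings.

["c", "abgdfffageecfbfbcadfcbbdfgc"]

emit factor 1: 'c' (i=0, period=1)
emit factor 2: 'abgdfffageecfbfbcadfcbbdfgc' (i=1, period=27)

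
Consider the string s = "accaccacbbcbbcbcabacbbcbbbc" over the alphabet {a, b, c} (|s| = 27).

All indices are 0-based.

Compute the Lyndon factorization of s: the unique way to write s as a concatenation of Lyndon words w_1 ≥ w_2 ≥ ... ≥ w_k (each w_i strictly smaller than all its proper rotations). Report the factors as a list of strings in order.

emit factor 1: 'acc' (i=0, period=3)
emit factor 2: 'acc' (i=3, period=3)
emit factor 3: 'acbbcbbcbc' (i=6, period=10)
emit factor 4: 'abacbbcbbbc' (i=16, period=11)

["acc", "acc", "acbbcbbcbc", "abacbbcbbbc"]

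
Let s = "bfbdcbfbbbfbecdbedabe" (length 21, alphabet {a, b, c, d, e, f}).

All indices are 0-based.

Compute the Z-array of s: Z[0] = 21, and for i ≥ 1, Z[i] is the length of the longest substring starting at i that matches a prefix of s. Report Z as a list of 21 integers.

Z[0]=21
i=1: outside box; Z[1]=0
i=2: outside box; Z[2]=1 grow→box=[2,3)
i=3: outside box; Z[3]=0
i=4: outside box; Z[4]=0
i=5: outside box; Z[5]=3 grow→box=[5,8)
i=6: min(r-i=2, Z[1]=0)=0; Z[6]=0
i=7: min(r-i=1, Z[2]=1)=1; Z[7]=1
i=8: outside box; Z[8]=1 grow→box=[8,9)
i=9: outside box; Z[9]=3 grow→box=[9,12)
i=10: min(r-i=2, Z[1]=0)=0; Z[10]=0
i=11: min(r-i=1, Z[2]=1)=1; Z[11]=1
i=12: outside box; Z[12]=0
i=13: outside box; Z[13]=0
i=14: outside box; Z[14]=0
i=15: outside box; Z[15]=1 grow→box=[15,16)
i=16: outside box; Z[16]=0
i=17: outside box; Z[17]=0
i=18: outside box; Z[18]=0
i=19: outside box; Z[19]=1 grow→box=[19,20)
i=20: outside box; Z[20]=0

[21, 0, 1, 0, 0, 3, 0, 1, 1, 3, 0, 1, 0, 0, 0, 1, 0, 0, 0, 1, 0]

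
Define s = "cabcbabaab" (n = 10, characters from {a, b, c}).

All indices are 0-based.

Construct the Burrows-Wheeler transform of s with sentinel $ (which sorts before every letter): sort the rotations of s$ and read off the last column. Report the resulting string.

rank  rotation     last
    0  $cabcbabaab  b
    1  aab$cabcbab  b
    2  ab$cabcbaba  a
    3  abaab$cabcb  b
    4  abcbabaab$c  c
    5  b$cabcbabaa  a
    6  baab$cabcba  a
    7  babaab$cabc  c
    8  bcbabaab$ca  a
    9  cabcbabaab$  $
   10  cbabaab$cab  b

bbabcaaca$b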